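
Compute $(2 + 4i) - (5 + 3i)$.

(2 - 5) + (4 - 3)i = -3 + i


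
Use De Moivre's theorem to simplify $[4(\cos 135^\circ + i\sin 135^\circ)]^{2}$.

By De Moivre: z^n = r^n(cos(nθ) + i sin(nθ))
= 4^2(cos(2*135°) + i sin(2*135°))
= 16(cos 270° + i sin 270°)
= -16i


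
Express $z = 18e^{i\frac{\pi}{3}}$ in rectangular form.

a = r cos θ = 18 * 1/2 = 9
b = r sin θ = 18 * sqrt(3)/2 = 9*sqrt(3)
z = 9 + 9*sqrt(3)i


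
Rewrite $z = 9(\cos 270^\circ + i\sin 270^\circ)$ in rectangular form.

a = r cos θ = 9 * 0 = 0
b = r sin θ = 9 * -1 = -9
z = -9i


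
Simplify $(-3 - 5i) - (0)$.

(-3 - 0) + (-5 - 0)i = -3 - 5i


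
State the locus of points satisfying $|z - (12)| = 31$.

|z - z0| = r describes a circle centered at z0 with radius r
Here z0 = 12 and r = 31
Locus: Circle centered at (12, 0) with radius 31


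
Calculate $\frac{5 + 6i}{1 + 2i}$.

Multiply numerator and denominator by conjugate (1 - 2i):
= (5 + 6i)(1 - 2i) / (1^2 + 2^2)
= (17 - 4i) / 5
= 17/5 - (4/5)i


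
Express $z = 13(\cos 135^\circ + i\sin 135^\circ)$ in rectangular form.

a = r cos θ = 13 * -sqrt(2)/2 = -13*sqrt(2)/2
b = r sin θ = 13 * sqrt(2)/2 = 13*sqrt(2)/2
z = -13*sqrt(2)/2 + (13*sqrt(2)/2)i


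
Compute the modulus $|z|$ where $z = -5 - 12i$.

|z| = sqrt(a^2 + b^2) = sqrt((-5)^2 + (-12)^2) = sqrt(169) = 13


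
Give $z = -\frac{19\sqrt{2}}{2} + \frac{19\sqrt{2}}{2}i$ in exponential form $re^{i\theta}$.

r = |z| = sqrt((-19*sqrt(2)/2)^2 + (19*sqrt(2)/2)^2) = sqrt(361/2 + 361/2) = sqrt(361) = 19
θ = arctan(b/a) = arctan(13.435/-13.435) (quadrant-adjusted) = 135° = 3π/4
z = 19e^(i*3π/4)


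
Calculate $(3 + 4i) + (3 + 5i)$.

(3 + 3) + (4 + 5)i = 6 + 9i


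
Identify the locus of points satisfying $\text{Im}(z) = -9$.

Im(z) = y where z = x + yi; the equation y = -9 is satisfied by all points with that y-coordinate
Locus: Horizontal line y = -9


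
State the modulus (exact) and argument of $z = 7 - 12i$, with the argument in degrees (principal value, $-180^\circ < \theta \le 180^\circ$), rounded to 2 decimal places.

|z| = sqrt(7^2 + (-12)^2) = sqrt(193)
arg(z) = arctan(b/a) = arctan(-12/7) (quadrant-adjusted) = -59.74°


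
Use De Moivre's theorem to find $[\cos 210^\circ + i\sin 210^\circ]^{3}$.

By De Moivre: z^n = r^n(cos(nθ) + i sin(nθ))
= 1^3(cos(3*210°) + i sin(3*210°))
= 1(cos 270° + i sin 270°)
= -i


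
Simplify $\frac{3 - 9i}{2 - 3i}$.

Multiply numerator and denominator by conjugate (2 + 3i):
= (3 - 9i)(2 + 3i) / (2^2 + (-3)^2)
= (33 - 9i) / 13
= 33/13 - (9/13)i


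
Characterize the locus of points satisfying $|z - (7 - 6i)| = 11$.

|z - z0| = r describes a circle centered at z0 with radius r
Here z0 = 7 - 6i and r = 11
Locus: Circle centered at (7, -6) with radius 11


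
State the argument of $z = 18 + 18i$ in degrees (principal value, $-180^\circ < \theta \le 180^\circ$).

θ = arctan(b/a) = arctan(18/18) (quadrant-adjusted) = 45°


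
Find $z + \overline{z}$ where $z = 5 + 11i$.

z + conjugate(z) = (a + bi) + (a - bi) = 2a
= 2 * 5 = 10


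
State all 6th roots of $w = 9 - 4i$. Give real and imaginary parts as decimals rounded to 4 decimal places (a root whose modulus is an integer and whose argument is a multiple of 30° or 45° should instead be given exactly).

|w| = sqrt(97) ≈ 9.848858, arg(w) ≈ 336.037511°
Root modulus = sqrt(97)^(1/6) ≈ 1.464078
Root arguments: θ_k = (arg(w) + 360°k)/6 for k = 0, 1, ..., 5
Compute each root as (root modulus)(cos θ_k + i sin θ_k) using full-precision intermediates, then round to 4 decimal places.
Roots: 0.8186 + 1.2139i, -0.6420 + 1.3158i, -1.4605 + 0.1020i, -0.8186 - 1.2139i, 0.6420 - 1.3158i, 1.4605 - 0.1020i


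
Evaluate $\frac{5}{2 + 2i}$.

Multiply numerator and denominator by conjugate (2 - 2i):
= (5)(2 - 2i) / (2^2 + 2^2)
= (10 - 10i) / 8
Divide through by 2: (5 - 5i) / 4
= 5/4 - (5/4)i


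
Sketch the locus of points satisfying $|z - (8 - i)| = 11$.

|z - z0| = r describes a circle centered at z0 with radius r
Here z0 = 8 - i and r = 11
Locus: Circle centered at (8, -1) with radius 11


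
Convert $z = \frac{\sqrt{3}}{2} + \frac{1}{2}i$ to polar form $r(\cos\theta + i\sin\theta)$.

r = |z| = sqrt(a^2 + b^2) = sqrt((sqrt(3)/2)^2 + (1/2)^2) = sqrt(3/4 + 1/4) = sqrt(1) = 1
θ = arctan(b/a) = arctan(0.5/0.866) (quadrant-adjusted) = 30°
z = 1(cos 30° + i sin 30°)


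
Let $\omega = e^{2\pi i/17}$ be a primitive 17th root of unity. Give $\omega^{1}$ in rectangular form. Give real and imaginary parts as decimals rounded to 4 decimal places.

ω^1 = e^(2πi·1/17) = e^(i·2π/17)
= cos(2π/17) + i sin(2π/17)
= 0.9325 + 0.3612i


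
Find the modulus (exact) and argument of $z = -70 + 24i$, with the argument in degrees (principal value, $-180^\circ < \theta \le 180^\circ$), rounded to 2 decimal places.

|z| = sqrt((-70)^2 + 24^2) = 74
arg(z) = arctan(b/a) = arctan(24/-70) (quadrant-adjusted) = 161.08°


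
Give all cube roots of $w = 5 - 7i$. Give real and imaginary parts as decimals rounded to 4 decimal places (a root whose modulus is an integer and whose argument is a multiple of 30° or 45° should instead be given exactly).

|w| = sqrt(74) ≈ 8.602325, arg(w) ≈ 305.537678°
Root modulus = sqrt(74)^(1/3) ≈ 2.048984
Root arguments: θ_k = (arg(w) + 360°k)/3 for k = 0, 1, ..., 2
Compute each root as (root modulus)(cos θ_k + i sin θ_k) using full-precision intermediates, then round to 4 decimal places.
Roots: -0.4206 + 2.0053i, -1.5264 - 1.3669i, 1.9470 - 0.6384i


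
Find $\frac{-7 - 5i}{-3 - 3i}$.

Multiply numerator and denominator by conjugate (-3 + 3i):
= (-7 - 5i)(-3 + 3i) / ((-3)^2 + (-3)^2)
= (36 - 6i) / 18
Divide through by 6: (6 - i) / 3
= 2 - (1/3)i


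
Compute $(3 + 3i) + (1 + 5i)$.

(3 + 1) + (3 + 5)i = 4 + 8i


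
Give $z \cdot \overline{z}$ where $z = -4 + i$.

z * conjugate(z) = |z|^2 = a^2 + b^2
= (-4)^2 + 1^2 = 17


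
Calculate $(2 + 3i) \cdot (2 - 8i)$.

(a1*a2 - b1*b2) + (a1*b2 + b1*a2)i
= (4 - (-24)) + (-16 + 6)i
= 28 - 10i


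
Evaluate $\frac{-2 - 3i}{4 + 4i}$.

Multiply numerator and denominator by conjugate (4 - 4i):
= (-2 - 3i)(4 - 4i) / (4^2 + 4^2)
= (-20 - 4i) / 32
Divide through by 4: (-5 - i) / 8
= -5/8 - (1/8)i


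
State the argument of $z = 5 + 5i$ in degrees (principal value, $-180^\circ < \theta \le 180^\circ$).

θ = arctan(b/a) = arctan(5/5) (quadrant-adjusted) = 45°


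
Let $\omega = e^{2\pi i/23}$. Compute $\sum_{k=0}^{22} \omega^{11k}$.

Let ζ = ω^11 = e^(2πi·11/23). Since 23 ∤ 11, ζ ≠ 1.
Sum = Σ_{k=0}^{22} ζ^k = (ζ^23 - 1)/(ζ - 1) = (ω^{11·23} - 1)/(ζ - 1) = (1 - 1)/(ζ - 1) = 0


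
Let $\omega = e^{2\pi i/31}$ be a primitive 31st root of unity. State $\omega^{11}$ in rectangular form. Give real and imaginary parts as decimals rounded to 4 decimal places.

ω^11 = e^(2πi·11/31) = e^(i·22π/31)
= cos(22π/31) + i sin(22π/31)
= -0.6121 + 0.7908i


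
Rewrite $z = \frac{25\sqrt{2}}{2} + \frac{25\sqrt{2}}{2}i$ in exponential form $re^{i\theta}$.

r = |z| = sqrt((25*sqrt(2)/2)^2 + (25*sqrt(2)/2)^2) = sqrt(625/2 + 625/2) = sqrt(625) = 25
θ = arctan(b/a) = arctan(17.6777/17.6777) (quadrant-adjusted) = 45° = π/4
z = 25e^(i*π/4)


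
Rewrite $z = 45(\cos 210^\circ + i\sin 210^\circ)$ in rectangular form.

a = r cos θ = 45 * -sqrt(3)/2 = -45*sqrt(3)/2
b = r sin θ = 45 * -1/2 = -45/2
z = -45*sqrt(3)/2 - (45/2)i


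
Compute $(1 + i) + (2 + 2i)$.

(1 + 2) + (1 + 2)i = 3 + 3i


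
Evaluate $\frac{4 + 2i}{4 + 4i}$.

Multiply numerator and denominator by conjugate (4 - 4i):
= (4 + 2i)(4 - 4i) / (4^2 + 4^2)
= (24 - 8i) / 32
Divide through by 8: (3 - i) / 4
= 3/4 - (1/4)i


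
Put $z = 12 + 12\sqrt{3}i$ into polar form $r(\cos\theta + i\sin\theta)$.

r = |z| = sqrt(a^2 + b^2) = sqrt((12)^2 + (12*sqrt(3))^2) = sqrt(144 + 432) = sqrt(576) = 24
θ = arctan(b/a) = arctan(20.7846/12) (quadrant-adjusted) = 60°
z = 24(cos 60° + i sin 60°)


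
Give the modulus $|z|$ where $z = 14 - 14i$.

|z| = sqrt(a^2 + b^2) = sqrt(14^2 + (-14)^2) = sqrt(392) = sqrt(392)


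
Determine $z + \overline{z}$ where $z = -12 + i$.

z + conjugate(z) = (a + bi) + (a - bi) = 2a
= 2 * (-12) = -24


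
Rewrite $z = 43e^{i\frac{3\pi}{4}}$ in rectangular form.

a = r cos θ = 43 * -sqrt(2)/2 = -43*sqrt(2)/2
b = r sin θ = 43 * sqrt(2)/2 = 43*sqrt(2)/2
z = -43*sqrt(2)/2 + (43*sqrt(2)/2)i


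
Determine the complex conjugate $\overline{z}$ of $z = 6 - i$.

If z = a + bi, then conjugate(z) = a - bi
conjugate(6 - i) = 6 + i


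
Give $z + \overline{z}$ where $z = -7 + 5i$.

z + conjugate(z) = (a + bi) + (a - bi) = 2a
= 2 * (-7) = -14


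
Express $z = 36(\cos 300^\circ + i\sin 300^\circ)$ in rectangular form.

a = r cos θ = 36 * 1/2 = 18
b = r sin θ = 36 * -sqrt(3)/2 = -18*sqrt(3)
z = 18 - 18*sqrt(3)i


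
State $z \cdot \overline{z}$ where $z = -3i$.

z * conjugate(z) = |z|^2 = a^2 + b^2
= 0^2 + (-3)^2 = 9


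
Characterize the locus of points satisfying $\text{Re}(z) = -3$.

Re(z) = x where z = x + yi; the equation x = -3 is satisfied by all points with that x-coordinate
Locus: Vertical line x = -3


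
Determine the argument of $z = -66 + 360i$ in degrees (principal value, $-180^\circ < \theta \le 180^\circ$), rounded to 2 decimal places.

θ = arctan(b/a) = arctan(360/-66) (quadrant-adjusted) = 100.39°


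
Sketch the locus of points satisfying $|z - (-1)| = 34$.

|z - z0| = r describes a circle centered at z0 with radius r
Here z0 = -1 and r = 34
Locus: Circle centered at (-1, 0) with radius 34


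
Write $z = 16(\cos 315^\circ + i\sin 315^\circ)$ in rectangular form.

a = r cos θ = 16 * sqrt(2)/2 = 8*sqrt(2)
b = r sin θ = 16 * -sqrt(2)/2 = -8*sqrt(2)
z = 8*sqrt(2) - 8*sqrt(2)i


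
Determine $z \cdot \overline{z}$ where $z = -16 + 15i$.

z * conjugate(z) = |z|^2 = a^2 + b^2
= (-16)^2 + 15^2 = 481


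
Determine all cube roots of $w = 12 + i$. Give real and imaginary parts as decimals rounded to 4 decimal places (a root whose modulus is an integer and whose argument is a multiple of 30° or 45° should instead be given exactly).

|w| = sqrt(145) ≈ 12.041595, arg(w) ≈ 4.763642°
Root modulus = sqrt(145)^(1/3) ≈ 2.292071
Root arguments: θ_k = (arg(w) + 360°k)/3 for k = 0, 1, ..., 2
Compute each root as (root modulus)(cos θ_k + i sin θ_k) using full-precision intermediates, then round to 4 decimal places.
Roots: 2.2912 + 0.0635i, -1.2006 + 1.9525i, -1.0906 - 2.0160i


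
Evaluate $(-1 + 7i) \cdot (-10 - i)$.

(a1*a2 - b1*b2) + (a1*b2 + b1*a2)i
= (10 - (-7)) + (1 + (-70))i
= 17 - 69i


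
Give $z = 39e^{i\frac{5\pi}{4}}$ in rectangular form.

a = r cos θ = 39 * -sqrt(2)/2 = -39*sqrt(2)/2
b = r sin θ = 39 * -sqrt(2)/2 = -39*sqrt(2)/2
z = -39*sqrt(2)/2 - (39*sqrt(2)/2)i


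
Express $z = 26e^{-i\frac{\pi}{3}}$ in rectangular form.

a = r cos θ = 26 * 1/2 = 13
b = r sin θ = 26 * -sqrt(3)/2 = -13*sqrt(3)
z = 13 - 13*sqrt(3)i


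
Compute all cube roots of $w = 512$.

|w| = 512, arg(w) = 0°
Root modulus = 512^(1/3) = 8
Root arguments: θ_k = (0° + 360°k)/3 for k = 0, 1, ..., 2
Roots: 8, -4 + 4*sqrt(3)i, -4 - 4*sqrt(3)i


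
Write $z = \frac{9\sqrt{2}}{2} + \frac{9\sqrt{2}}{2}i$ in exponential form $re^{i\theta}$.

r = |z| = sqrt((9*sqrt(2)/2)^2 + (9*sqrt(2)/2)^2) = sqrt(81/2 + 81/2) = sqrt(81) = 9
θ = arctan(b/a) = arctan(6.364/6.364) (quadrant-adjusted) = 45° = π/4
z = 9e^(i*π/4)


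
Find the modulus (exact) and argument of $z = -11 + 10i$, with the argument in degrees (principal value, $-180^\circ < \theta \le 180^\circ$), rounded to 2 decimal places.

|z| = sqrt((-11)^2 + 10^2) = sqrt(221)
arg(z) = arctan(b/a) = arctan(10/-11) (quadrant-adjusted) = 137.73°


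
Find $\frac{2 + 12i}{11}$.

Divisor is real, so divide each part by 11:
= 2/11 + (12/11)i


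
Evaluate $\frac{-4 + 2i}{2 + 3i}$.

Multiply numerator and denominator by conjugate (2 - 3i):
= (-4 + 2i)(2 - 3i) / (2^2 + 3^2)
= (-2 + 16i) / 13
= -2/13 + (16/13)i


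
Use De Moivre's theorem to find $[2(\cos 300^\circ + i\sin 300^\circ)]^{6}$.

By De Moivre: z^n = r^n(cos(nθ) + i sin(nθ))
= 2^6(cos(6*300°) + i sin(6*300°))
= 64(cos 0° + i sin 0°)
= 64


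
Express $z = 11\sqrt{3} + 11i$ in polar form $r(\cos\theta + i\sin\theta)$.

r = |z| = sqrt(a^2 + b^2) = sqrt((11*sqrt(3))^2 + (11)^2) = sqrt(363 + 121) = sqrt(484) = 22
θ = arctan(b/a) = arctan(11/19.0526) (quadrant-adjusted) = 30°
z = 22(cos 30° + i sin 30°)


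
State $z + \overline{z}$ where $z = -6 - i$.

z + conjugate(z) = (a + bi) + (a - bi) = 2a
= 2 * (-6) = -12


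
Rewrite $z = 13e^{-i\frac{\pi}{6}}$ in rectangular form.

a = r cos θ = 13 * sqrt(3)/2 = 13*sqrt(3)/2
b = r sin θ = 13 * -1/2 = -13/2
z = 13*sqrt(3)/2 - (13/2)i


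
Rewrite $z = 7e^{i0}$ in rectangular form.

a = r cos θ = 7 * 1 = 7
b = r sin θ = 7 * 0 = 0
z = 7


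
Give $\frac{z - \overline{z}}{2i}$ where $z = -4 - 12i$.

z - conjugate(z) = 2bi
(z - conjugate(z))/(2i) = 2bi/(2i) = b = -12


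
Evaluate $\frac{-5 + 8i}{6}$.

Divisor is real, so divide each part by 6:
= -5/6 + (4/3)i


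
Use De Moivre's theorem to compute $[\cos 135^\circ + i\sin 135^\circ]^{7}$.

By De Moivre: z^n = r^n(cos(nθ) + i sin(nθ))
= 1^7(cos(7*135°) + i sin(7*135°))
= 1(cos 225° + i sin 225°)
= -sqrt(2)/2 - (sqrt(2)/2)i


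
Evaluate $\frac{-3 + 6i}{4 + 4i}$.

Multiply numerator and denominator by conjugate (4 - 4i):
= (-3 + 6i)(4 - 4i) / (4^2 + 4^2)
= (12 + 36i) / 32
Divide through by 4: (3 + 9i) / 8
= 3/8 + (9/8)i


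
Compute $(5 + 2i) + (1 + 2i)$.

(5 + 1) + (2 + 2)i = 6 + 4i


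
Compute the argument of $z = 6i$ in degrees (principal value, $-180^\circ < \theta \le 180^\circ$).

a = 0 and b > 0, so z lies on the positive imaginary axis: θ = 90°


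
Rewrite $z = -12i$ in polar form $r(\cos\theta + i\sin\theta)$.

r = |z| = sqrt(a^2 + b^2) = sqrt((0)^2 + (-12)^2) = sqrt(0 + 144) = sqrt(144) = 12
a = 0 and b < 0, so z lies on the negative imaginary axis: θ = 270°
z = 12(cos 270° + i sin 270°)


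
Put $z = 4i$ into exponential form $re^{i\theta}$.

r = |z| = sqrt((0)^2 + (4)^2) = sqrt(0 + 16) = sqrt(16) = 4
a = 0 and b > 0, so z lies on the positive imaginary axis: θ = 90° = π/2
z = 4e^(i*π/2)


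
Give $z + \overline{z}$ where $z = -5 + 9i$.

z + conjugate(z) = (a + bi) + (a - bi) = 2a
= 2 * (-5) = -10


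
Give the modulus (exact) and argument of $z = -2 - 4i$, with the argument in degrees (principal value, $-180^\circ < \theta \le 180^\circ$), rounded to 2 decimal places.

|z| = sqrt((-2)^2 + (-4)^2) = sqrt(20)
arg(z) = arctan(b/a) = arctan(-4/-2) (quadrant-adjusted) = -116.57°


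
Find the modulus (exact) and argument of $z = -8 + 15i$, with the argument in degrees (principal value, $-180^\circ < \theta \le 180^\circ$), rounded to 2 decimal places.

|z| = sqrt((-8)^2 + 15^2) = 17
arg(z) = arctan(b/a) = arctan(15/-8) (quadrant-adjusted) = 118.07°


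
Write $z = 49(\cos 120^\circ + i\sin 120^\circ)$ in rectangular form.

a = r cos θ = 49 * -1/2 = -49/2
b = r sin θ = 49 * sqrt(3)/2 = 49*sqrt(3)/2
z = -49/2 + (49*sqrt(3)/2)i


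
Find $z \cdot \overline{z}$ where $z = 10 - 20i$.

z * conjugate(z) = |z|^2 = a^2 + b^2
= 10^2 + (-20)^2 = 500


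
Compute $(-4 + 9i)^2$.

(a + bi)^2 = a^2 - b^2 + 2abi
= (-4)^2 - 9^2 + 2*(-4)*9i
= -65 - 72i


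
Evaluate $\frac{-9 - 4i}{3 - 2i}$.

Multiply numerator and denominator by conjugate (3 + 2i):
= (-9 - 4i)(3 + 2i) / (3^2 + (-2)^2)
= (-19 - 30i) / 13
= -19/13 - (30/13)i


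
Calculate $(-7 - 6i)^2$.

(a + bi)^2 = a^2 - b^2 + 2abi
= (-7)^2 - (-6)^2 + 2*(-7)*(-6)i
= 13 + 84i


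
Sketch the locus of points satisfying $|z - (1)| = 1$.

|z - z0| = r describes a circle centered at z0 with radius r
Here z0 = 1 and r = 1
Locus: Circle centered at (1, 0) with radius 1


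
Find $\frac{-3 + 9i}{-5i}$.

Multiply numerator and denominator by conjugate (5i):
= (-3 + 9i)(5i) / (0^2 + (-5)^2)
= (-45 - 15i) / 25
Divide through by 5: (-9 - 3i) / 5
= -9/5 - (3/5)i


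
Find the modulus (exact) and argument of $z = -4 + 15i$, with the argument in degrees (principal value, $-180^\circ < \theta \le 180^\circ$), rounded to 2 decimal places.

|z| = sqrt((-4)^2 + 15^2) = sqrt(241)
arg(z) = arctan(b/a) = arctan(15/-4) (quadrant-adjusted) = 104.93°


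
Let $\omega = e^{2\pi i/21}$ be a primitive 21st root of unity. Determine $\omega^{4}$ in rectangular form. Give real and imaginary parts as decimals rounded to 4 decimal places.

ω^4 = e^(2πi·4/21) = e^(i·8π/21)
= cos(8π/21) + i sin(8π/21)
= 0.3653 + 0.9309i


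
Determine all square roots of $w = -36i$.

|w| = 36, arg(w) = 270°
Root modulus = 36^(1/2) = 6
Root arguments: θ_k = (270° + 360°k)/2 for k = 0, 1, ..., 1
Roots: -3*sqrt(2) + 3*sqrt(2)i, 3*sqrt(2) - 3*sqrt(2)i


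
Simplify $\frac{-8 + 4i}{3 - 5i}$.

Multiply numerator and denominator by conjugate (3 + 5i):
= (-8 + 4i)(3 + 5i) / (3^2 + (-5)^2)
= (-44 - 28i) / 34
Divide through by 2: (-22 - 14i) / 17
= -22/17 - (14/17)i


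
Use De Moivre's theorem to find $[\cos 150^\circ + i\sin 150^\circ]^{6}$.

By De Moivre: z^n = r^n(cos(nθ) + i sin(nθ))
= 1^6(cos(6*150°) + i sin(6*150°))
= 1(cos 180° + i sin 180°)
= -1


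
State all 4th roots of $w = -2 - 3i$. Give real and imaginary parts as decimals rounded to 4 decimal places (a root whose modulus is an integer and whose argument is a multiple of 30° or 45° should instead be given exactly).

|w| = sqrt(13) ≈ 3.605551, arg(w) ≈ 236.309932°
Root modulus = sqrt(13)^(1/4) ≈ 1.377980
Root arguments: θ_k = (arg(w) + 360°k)/4 for k = 0, 1, ..., 3
Compute each root as (root modulus)(cos θ_k + i sin θ_k) using full-precision intermediates, then round to 4 decimal places.
Roots: 0.7081 + 1.1821i, -1.1821 + 0.7081i, -0.7081 - 1.1821i, 1.1821 - 0.7081i


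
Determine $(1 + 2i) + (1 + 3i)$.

(1 + 1) + (2 + 3)i = 2 + 5i


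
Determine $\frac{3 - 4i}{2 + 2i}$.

Multiply numerator and denominator by conjugate (2 - 2i):
= (3 - 4i)(2 - 2i) / (2^2 + 2^2)
= (-2 - 14i) / 8
Divide through by 2: (-1 - 7i) / 4
= -1/4 - (7/4)i


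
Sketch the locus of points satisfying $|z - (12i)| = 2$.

|z - z0| = r describes a circle centered at z0 with radius r
Here z0 = 12i and r = 2
Locus: Circle centered at (0, 12) with radius 2


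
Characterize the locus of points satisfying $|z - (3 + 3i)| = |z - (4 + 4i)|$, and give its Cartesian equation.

|z - z1| = |z - z2| means z is equidistant from z1 and z2,
i.e. the perpendicular bisector of the segment from (3, 3) to (4, 4) (midpoint (7/2, 7/2)).
With z = x + yi, square both sides:
(x - 3)^2 + (y - 3)^2 = (x - 4)^2 + (y - 4)^2
The x^2 and y^2 terms cancel: 2x + 2y = 32 - 18 = 14
Simplify: x + y = 7
Locus: Perpendicular bisector of the segment from (3, 3) to (4, 4): the line x + y = 7


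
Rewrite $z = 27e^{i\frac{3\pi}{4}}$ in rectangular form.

a = r cos θ = 27 * -sqrt(2)/2 = -27*sqrt(2)/2
b = r sin θ = 27 * sqrt(2)/2 = 27*sqrt(2)/2
z = -27*sqrt(2)/2 + (27*sqrt(2)/2)i


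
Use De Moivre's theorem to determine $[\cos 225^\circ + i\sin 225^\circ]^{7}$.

By De Moivre: z^n = r^n(cos(nθ) + i sin(nθ))
= 1^7(cos(7*225°) + i sin(7*225°))
= 1(cos 135° + i sin 135°)
= -sqrt(2)/2 + (sqrt(2)/2)i


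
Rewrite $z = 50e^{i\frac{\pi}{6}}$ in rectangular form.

a = r cos θ = 50 * sqrt(3)/2 = 25*sqrt(3)
b = r sin θ = 50 * 1/2 = 25
z = 25*sqrt(3) + 25i


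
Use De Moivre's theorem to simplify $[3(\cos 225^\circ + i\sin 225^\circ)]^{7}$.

By De Moivre: z^n = r^n(cos(nθ) + i sin(nθ))
= 3^7(cos(7*225°) + i sin(7*225°))
= 2187(cos 135° + i sin 135°)
= -2187*sqrt(2)/2 + (2187*sqrt(2)/2)i


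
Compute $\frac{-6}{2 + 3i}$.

Multiply numerator and denominator by conjugate (2 - 3i):
= (-6)(2 - 3i) / (2^2 + 3^2)
= (-12 + 18i) / 13
= -12/13 + (18/13)i


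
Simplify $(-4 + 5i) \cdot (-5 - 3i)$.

(a1*a2 - b1*b2) + (a1*b2 + b1*a2)i
= (20 - (-15)) + (12 + (-25))i
= 35 - 13i


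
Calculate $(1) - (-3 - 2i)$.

(1 - (-3)) + (0 - (-2))i = 4 + 2i


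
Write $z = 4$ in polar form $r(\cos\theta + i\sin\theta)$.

r = |z| = sqrt(a^2 + b^2) = sqrt((4)^2 + (0)^2) = sqrt(16 + 0) = sqrt(16) = 4
b = 0 and a > 0, so z lies on the positive real axis: θ = 0°
z = 4(cos 0° + i sin 0°)


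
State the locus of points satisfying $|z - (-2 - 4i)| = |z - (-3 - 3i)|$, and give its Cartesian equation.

|z - z1| = |z - z2| means z is equidistant from z1 and z2,
i.e. the perpendicular bisector of the segment from (-2, -4) to (-3, -3) (midpoint (-5/2, -7/2)).
With z = x + yi, square both sides:
(x - (-2))^2 + (y - (-4))^2 = (x - (-3))^2 + (y - (-3))^2
The x^2 and y^2 terms cancel: -2x + 2y = 18 - 20 = -2
Simplify: x - y = 1
Locus: Perpendicular bisector of the segment from (-2, -4) to (-3, -3): the line x - y = 1


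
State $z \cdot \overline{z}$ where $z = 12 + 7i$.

z * conjugate(z) = |z|^2 = a^2 + b^2
= 12^2 + 7^2 = 193


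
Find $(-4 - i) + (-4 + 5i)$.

(-4 + (-4)) + (-1 + 5)i = -8 + 4i


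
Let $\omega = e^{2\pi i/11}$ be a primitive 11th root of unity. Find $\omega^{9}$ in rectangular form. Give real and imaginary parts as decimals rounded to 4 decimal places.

ω^9 = e^(2πi·9/11) = e^(i·18π/11)
= cos(18π/11) + i sin(18π/11)
= 0.4154 - 0.9096i


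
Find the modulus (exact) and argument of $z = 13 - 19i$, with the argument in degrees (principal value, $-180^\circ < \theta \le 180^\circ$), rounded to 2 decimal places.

|z| = sqrt(13^2 + (-19)^2) = sqrt(530)
arg(z) = arctan(b/a) = arctan(-19/13) (quadrant-adjusted) = -55.62°


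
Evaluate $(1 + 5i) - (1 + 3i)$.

(1 - 1) + (5 - 3)i = 2i


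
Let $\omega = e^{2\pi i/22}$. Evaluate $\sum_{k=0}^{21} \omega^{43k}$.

Let ζ = ω^43 = e^(2πi·43/22). Since 22 ∤ 43, ζ ≠ 1.
Sum = Σ_{k=0}^{21} ζ^k = (ζ^22 - 1)/(ζ - 1) = (ω^{43·22} - 1)/(ζ - 1) = (1 - 1)/(ζ - 1) = 0


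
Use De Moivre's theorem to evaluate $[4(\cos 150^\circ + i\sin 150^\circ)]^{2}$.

By De Moivre: z^n = r^n(cos(nθ) + i sin(nθ))
= 4^2(cos(2*150°) + i sin(2*150°))
= 16(cos 300° + i sin 300°)
= 8 - 8*sqrt(3)i


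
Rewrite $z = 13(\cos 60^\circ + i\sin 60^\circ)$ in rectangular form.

a = r cos θ = 13 * 1/2 = 13/2
b = r sin θ = 13 * sqrt(3)/2 = 13*sqrt(3)/2
z = 13/2 + (13*sqrt(3)/2)i


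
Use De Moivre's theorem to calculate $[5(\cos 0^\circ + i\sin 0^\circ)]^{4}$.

By De Moivre: z^n = r^n(cos(nθ) + i sin(nθ))
= 5^4(cos(4*0°) + i sin(4*0°))
= 625(cos 0° + i sin 0°)
= 625


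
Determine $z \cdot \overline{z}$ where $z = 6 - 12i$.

z * conjugate(z) = |z|^2 = a^2 + b^2
= 6^2 + (-12)^2 = 180


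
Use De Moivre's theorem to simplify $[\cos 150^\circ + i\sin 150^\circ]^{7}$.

By De Moivre: z^n = r^n(cos(nθ) + i sin(nθ))
= 1^7(cos(7*150°) + i sin(7*150°))
= 1(cos 330° + i sin 330°)
= sqrt(3)/2 - (1/2)i


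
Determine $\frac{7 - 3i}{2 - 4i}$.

Multiply numerator and denominator by conjugate (2 + 4i):
= (7 - 3i)(2 + 4i) / (2^2 + (-4)^2)
= (26 + 22i) / 20
Divide through by 2: (13 + 11i) / 10
= 13/10 + (11/10)i


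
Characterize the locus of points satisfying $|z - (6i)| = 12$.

|z - z0| = r describes a circle centered at z0 with radius r
Here z0 = 6i and r = 12
Locus: Circle centered at (0, 6) with radius 12


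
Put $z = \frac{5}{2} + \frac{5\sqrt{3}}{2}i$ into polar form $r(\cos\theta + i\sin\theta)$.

r = |z| = sqrt(a^2 + b^2) = sqrt((5/2)^2 + (5*sqrt(3)/2)^2) = sqrt(25/4 + 75/4) = sqrt(25) = 5
θ = arctan(b/a) = arctan(4.3301/2.5) (quadrant-adjusted) = 60°
z = 5(cos 60° + i sin 60°)


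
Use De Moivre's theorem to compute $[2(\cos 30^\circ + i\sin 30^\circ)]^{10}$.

By De Moivre: z^n = r^n(cos(nθ) + i sin(nθ))
= 2^10(cos(10*30°) + i sin(10*30°))
= 1024(cos 300° + i sin 300°)
= 512 - 512*sqrt(3)i


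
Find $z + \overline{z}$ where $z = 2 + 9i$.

z + conjugate(z) = (a + bi) + (a - bi) = 2a
= 2 * 2 = 4


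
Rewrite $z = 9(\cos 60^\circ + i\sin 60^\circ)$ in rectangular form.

a = r cos θ = 9 * 1/2 = 9/2
b = r sin θ = 9 * sqrt(3)/2 = 9*sqrt(3)/2
z = 9/2 + (9*sqrt(3)/2)i


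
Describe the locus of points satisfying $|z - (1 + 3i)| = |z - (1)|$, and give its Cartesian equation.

|z - z1| = |z - z2| means z is equidistant from z1 and z2,
i.e. the perpendicular bisector of the segment from (1, 3) to (1, 0) (midpoint (1, 3/2)).
With z = x + yi, square both sides:
(x - 1)^2 + (y - 3)^2 = (x - 1)^2 + (y - 0)^2
The x^2 and y^2 terms cancel: 0x + (-6)y = 1 - 10 = -9
Simplify: y = 3/2
Locus: Perpendicular bisector of the segment from (1, 3) to (1, 0): the line y = 3/2


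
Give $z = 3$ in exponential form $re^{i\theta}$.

r = |z| = sqrt((3)^2 + (0)^2) = sqrt(9 + 0) = sqrt(9) = 3
b = 0 and a > 0, so z lies on the positive real axis: θ = 0
z = 3e^(i*0) = 3


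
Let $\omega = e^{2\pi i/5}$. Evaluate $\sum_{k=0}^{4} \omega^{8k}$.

Let ζ = ω^8 = e^(2πi·8/5). Since 5 ∤ 8, ζ ≠ 1.
Sum = Σ_{k=0}^{4} ζ^k = (ζ^5 - 1)/(ζ - 1) = (ω^{8·5} - 1)/(ζ - 1) = (1 - 1)/(ζ - 1) = 0


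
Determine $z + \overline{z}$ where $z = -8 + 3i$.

z + conjugate(z) = (a + bi) + (a - bi) = 2a
= 2 * (-8) = -16


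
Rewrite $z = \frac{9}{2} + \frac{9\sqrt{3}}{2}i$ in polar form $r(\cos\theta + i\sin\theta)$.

r = |z| = sqrt(a^2 + b^2) = sqrt((9/2)^2 + (9*sqrt(3)/2)^2) = sqrt(81/4 + 243/4) = sqrt(81) = 9
θ = arctan(b/a) = arctan(7.7942/4.5) (quadrant-adjusted) = 60°
z = 9(cos 60° + i sin 60°)


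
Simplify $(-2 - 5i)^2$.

(a + bi)^2 = a^2 - b^2 + 2abi
= (-2)^2 - (-5)^2 + 2*(-2)*(-5)i
= -21 + 20i


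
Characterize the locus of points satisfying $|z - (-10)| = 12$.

|z - z0| = r describes a circle centered at z0 with radius r
Here z0 = -10 and r = 12
Locus: Circle centered at (-10, 0) with radius 12


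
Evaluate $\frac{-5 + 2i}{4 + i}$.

Multiply numerator and denominator by conjugate (4 - i):
= (-5 + 2i)(4 - i) / (4^2 + 1^2)
= (-18 + 13i) / 17
= -18/17 + (13/17)i


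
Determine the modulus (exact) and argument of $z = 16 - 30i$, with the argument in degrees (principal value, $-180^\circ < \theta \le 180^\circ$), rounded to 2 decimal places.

|z| = sqrt(16^2 + (-30)^2) = 34
arg(z) = arctan(b/a) = arctan(-30/16) (quadrant-adjusted) = -61.93°


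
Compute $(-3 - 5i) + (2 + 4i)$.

(-3 + 2) + (-5 + 4)i = -1 - i


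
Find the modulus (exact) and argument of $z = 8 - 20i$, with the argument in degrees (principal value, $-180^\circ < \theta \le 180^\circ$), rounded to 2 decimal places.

|z| = sqrt(8^2 + (-20)^2) = sqrt(464)
arg(z) = arctan(b/a) = arctan(-20/8) (quadrant-adjusted) = -68.20°


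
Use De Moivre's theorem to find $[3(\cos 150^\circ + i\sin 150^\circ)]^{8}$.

By De Moivre: z^n = r^n(cos(nθ) + i sin(nθ))
= 3^8(cos(8*150°) + i sin(8*150°))
= 6561(cos 120° + i sin 120°)
= -6561/2 + (6561*sqrt(3)/2)i


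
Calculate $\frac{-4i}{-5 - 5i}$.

Multiply numerator and denominator by conjugate (-5 + 5i):
= (-4i)(-5 + 5i) / ((-5)^2 + (-5)^2)
= (20 + 20i) / 50
Divide through by 10: (2 + 2i) / 5
= 2/5 + (2/5)i


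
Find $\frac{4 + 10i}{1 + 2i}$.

Multiply numerator and denominator by conjugate (1 - 2i):
= (4 + 10i)(1 - 2i) / (1^2 + 2^2)
= (24 + 2i) / 5
= 24/5 + (2/5)i


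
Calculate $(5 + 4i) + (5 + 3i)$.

(5 + 5) + (4 + 3)i = 10 + 7i


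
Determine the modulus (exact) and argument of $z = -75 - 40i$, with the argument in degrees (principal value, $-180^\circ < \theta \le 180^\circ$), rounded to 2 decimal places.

|z| = sqrt((-75)^2 + (-40)^2) = 85
arg(z) = arctan(b/a) = arctan(-40/-75) (quadrant-adjusted) = -151.93°


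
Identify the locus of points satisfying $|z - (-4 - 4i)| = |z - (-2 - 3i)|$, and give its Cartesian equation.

|z - z1| = |z - z2| means z is equidistant from z1 and z2,
i.e. the perpendicular bisector of the segment from (-4, -4) to (-2, -3) (midpoint (-3, -7/2)).
With z = x + yi, square both sides:
(x - (-4))^2 + (y - (-4))^2 = (x - (-2))^2 + (y - (-3))^2
The x^2 and y^2 terms cancel: 4x + 2y = 13 - 32 = -19
Simplify: 4x + 2y = -19
Locus: Perpendicular bisector of the segment from (-4, -4) to (-2, -3): the line 4x + 2y = -19


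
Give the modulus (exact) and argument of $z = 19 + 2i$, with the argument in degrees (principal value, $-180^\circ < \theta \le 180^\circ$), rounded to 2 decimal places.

|z| = sqrt(19^2 + 2^2) = sqrt(365)
arg(z) = arctan(b/a) = arctan(2/19) (quadrant-adjusted) = 6.01°


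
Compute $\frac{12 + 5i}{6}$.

Divisor is real, so divide each part by 6:
= 2 + (5/6)i


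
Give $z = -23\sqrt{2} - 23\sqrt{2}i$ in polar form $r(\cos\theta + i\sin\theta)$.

r = |z| = sqrt(a^2 + b^2) = sqrt((-23*sqrt(2))^2 + (-23*sqrt(2))^2) = sqrt(1058 + 1058) = sqrt(2116) = 46
θ = arctan(b/a) = arctan(-32.5269/-32.5269) (quadrant-adjusted) = 225°
z = 46(cos 225° + i sin 225°)


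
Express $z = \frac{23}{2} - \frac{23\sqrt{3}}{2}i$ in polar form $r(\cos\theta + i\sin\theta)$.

r = |z| = sqrt(a^2 + b^2) = sqrt((23/2)^2 + (-23*sqrt(3)/2)^2) = sqrt(529/4 + 1587/4) = sqrt(529) = 23
θ = arctan(b/a) = arctan(-19.9186/11.5) (quadrant-adjusted) = 300°
z = 23(cos 300° + i sin 300°)


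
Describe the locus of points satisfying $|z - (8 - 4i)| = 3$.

|z - z0| = r describes a circle centered at z0 with radius r
Here z0 = 8 - 4i and r = 3
Locus: Circle centered at (8, -4) with radius 3


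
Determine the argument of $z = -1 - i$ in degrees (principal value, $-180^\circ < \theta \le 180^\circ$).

θ = arctan(b/a) = arctan(-1/-1) (quadrant-adjusted) = -135°


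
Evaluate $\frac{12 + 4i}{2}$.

Divisor is real, so divide each part by 2:
= 6 + 2i


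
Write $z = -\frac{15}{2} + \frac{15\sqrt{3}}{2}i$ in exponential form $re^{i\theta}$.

r = |z| = sqrt((-15/2)^2 + (15*sqrt(3)/2)^2) = sqrt(225/4 + 675/4) = sqrt(225) = 15
θ = arctan(b/a) = arctan(12.9904/-7.5) (quadrant-adjusted) = 120° = 2π/3
z = 15e^(i*2π/3)


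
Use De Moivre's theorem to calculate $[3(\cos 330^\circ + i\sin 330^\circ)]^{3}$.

By De Moivre: z^n = r^n(cos(nθ) + i sin(nθ))
= 3^3(cos(3*330°) + i sin(3*330°))
= 27(cos 270° + i sin 270°)
= -27i


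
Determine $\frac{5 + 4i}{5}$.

Divisor is real, so divide each part by 5:
= 1 + (4/5)i


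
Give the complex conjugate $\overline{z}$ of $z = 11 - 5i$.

If z = a + bi, then conjugate(z) = a - bi
conjugate(11 - 5i) = 11 + 5i


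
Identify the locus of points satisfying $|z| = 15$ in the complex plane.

|z| = 15 means sqrt(x^2 + y^2) = 15
This is a circle of radius 15 centered at the origin


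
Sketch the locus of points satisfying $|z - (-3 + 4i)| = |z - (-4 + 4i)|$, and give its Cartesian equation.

|z - z1| = |z - z2| means z is equidistant from z1 and z2,
i.e. the perpendicular bisector of the segment from (-3, 4) to (-4, 4) (midpoint (-7/2, 4)).
With z = x + yi, square both sides:
(x - (-3))^2 + (y - 4)^2 = (x - (-4))^2 + (y - 4)^2
The x^2 and y^2 terms cancel: -2x + 0y = 32 - 25 = 7
Simplify: x = -7/2
Locus: Perpendicular bisector of the segment from (-3, 4) to (-4, 4): the line x = -7/2


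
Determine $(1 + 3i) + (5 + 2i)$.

(1 + 5) + (3 + 2)i = 6 + 5i


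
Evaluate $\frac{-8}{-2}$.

Divisor is real, so divide each part by -2:
= 4


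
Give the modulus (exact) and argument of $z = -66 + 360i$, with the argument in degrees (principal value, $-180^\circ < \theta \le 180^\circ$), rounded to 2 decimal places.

|z| = sqrt((-66)^2 + 360^2) = 366
arg(z) = arctan(b/a) = arctan(360/-66) (quadrant-adjusted) = 100.39°


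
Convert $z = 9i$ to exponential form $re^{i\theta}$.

r = |z| = sqrt((0)^2 + (9)^2) = sqrt(0 + 81) = sqrt(81) = 9
a = 0 and b > 0, so z lies on the positive imaginary axis: θ = 90° = π/2
z = 9e^(i*π/2)


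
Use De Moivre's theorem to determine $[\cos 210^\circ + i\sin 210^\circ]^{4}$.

By De Moivre: z^n = r^n(cos(nθ) + i sin(nθ))
= 1^4(cos(4*210°) + i sin(4*210°))
= 1(cos 120° + i sin 120°)
= -1/2 + (sqrt(3)/2)i


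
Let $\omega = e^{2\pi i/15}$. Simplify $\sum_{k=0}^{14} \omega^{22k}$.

Let ζ = ω^22 = e^(2πi·22/15). Since 15 ∤ 22, ζ ≠ 1.
Sum = Σ_{k=0}^{14} ζ^k = (ζ^15 - 1)/(ζ - 1) = (ω^{22·15} - 1)/(ζ - 1) = (1 - 1)/(ζ - 1) = 0


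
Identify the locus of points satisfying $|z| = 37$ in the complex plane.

|z| = 37 means sqrt(x^2 + y^2) = 37
This is a circle of radius 37 centered at the origin


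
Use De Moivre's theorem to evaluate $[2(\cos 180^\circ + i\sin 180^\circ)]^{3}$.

By De Moivre: z^n = r^n(cos(nθ) + i sin(nθ))
= 2^3(cos(3*180°) + i sin(3*180°))
= 8(cos 180° + i sin 180°)
= -8


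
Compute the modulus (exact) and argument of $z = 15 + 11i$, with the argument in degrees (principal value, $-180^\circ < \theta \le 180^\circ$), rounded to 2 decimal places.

|z| = sqrt(15^2 + 11^2) = sqrt(346)
arg(z) = arctan(b/a) = arctan(11/15) (quadrant-adjusted) = 36.25°


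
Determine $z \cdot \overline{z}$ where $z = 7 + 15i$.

z * conjugate(z) = |z|^2 = a^2 + b^2
= 7^2 + 15^2 = 274


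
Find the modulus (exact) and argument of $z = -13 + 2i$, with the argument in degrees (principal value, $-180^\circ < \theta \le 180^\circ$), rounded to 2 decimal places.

|z| = sqrt((-13)^2 + 2^2) = sqrt(173)
arg(z) = arctan(b/a) = arctan(2/-13) (quadrant-adjusted) = 171.25°


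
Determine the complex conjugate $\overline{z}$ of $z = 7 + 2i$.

If z = a + bi, then conjugate(z) = a - bi
conjugate(7 + 2i) = 7 - 2i


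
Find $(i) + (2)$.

(0 + 2) + (1 + 0)i = 2 + i


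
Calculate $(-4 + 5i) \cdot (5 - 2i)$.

(a1*a2 - b1*b2) + (a1*b2 + b1*a2)i
= (-20 - (-10)) + (8 + 25)i
= -10 + 33i


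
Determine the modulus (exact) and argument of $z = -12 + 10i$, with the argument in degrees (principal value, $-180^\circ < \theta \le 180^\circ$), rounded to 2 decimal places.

|z| = sqrt((-12)^2 + 10^2) = sqrt(244)
arg(z) = arctan(b/a) = arctan(10/-12) (quadrant-adjusted) = 140.19°


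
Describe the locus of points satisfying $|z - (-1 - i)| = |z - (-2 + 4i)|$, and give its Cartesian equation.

|z - z1| = |z - z2| means z is equidistant from z1 and z2,
i.e. the perpendicular bisector of the segment from (-1, -1) to (-2, 4) (midpoint (-3/2, 3/2)).
With z = x + yi, square both sides:
(x - (-1))^2 + (y - (-1))^2 = (x - (-2))^2 + (y - 4)^2
The x^2 and y^2 terms cancel: -2x + 10y = 20 - 2 = 18
Simplify: x - 5y = -9
Locus: Perpendicular bisector of the segment from (-1, -1) to (-2, 4): the line x - 5y = -9


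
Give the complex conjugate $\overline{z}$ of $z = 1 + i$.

If z = a + bi, then conjugate(z) = a - bi
conjugate(1 + i) = 1 - i


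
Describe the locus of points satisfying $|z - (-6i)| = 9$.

|z - z0| = r describes a circle centered at z0 with radius r
Here z0 = -6i and r = 9
Locus: Circle centered at (0, -6) with radius 9


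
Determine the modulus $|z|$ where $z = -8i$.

|z| = sqrt(a^2 + b^2) = sqrt(0^2 + (-8)^2) = sqrt(64) = 8


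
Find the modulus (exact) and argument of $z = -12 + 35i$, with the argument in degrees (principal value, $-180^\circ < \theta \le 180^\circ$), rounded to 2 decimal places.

|z| = sqrt((-12)^2 + 35^2) = 37
arg(z) = arctan(b/a) = arctan(35/-12) (quadrant-adjusted) = 108.92°


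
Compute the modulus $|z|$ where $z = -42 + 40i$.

|z| = sqrt(a^2 + b^2) = sqrt((-42)^2 + 40^2) = sqrt(3364) = 58


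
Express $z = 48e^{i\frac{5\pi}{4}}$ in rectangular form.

a = r cos θ = 48 * -sqrt(2)/2 = -24*sqrt(2)
b = r sin θ = 48 * -sqrt(2)/2 = -24*sqrt(2)
z = -24*sqrt(2) - 24*sqrt(2)i


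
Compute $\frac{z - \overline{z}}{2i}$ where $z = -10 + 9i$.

z - conjugate(z) = 2bi
(z - conjugate(z))/(2i) = 2bi/(2i) = b = 9


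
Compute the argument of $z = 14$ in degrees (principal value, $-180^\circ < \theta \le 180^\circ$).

b = 0 and a > 0, so z lies on the positive real axis: θ = 0°


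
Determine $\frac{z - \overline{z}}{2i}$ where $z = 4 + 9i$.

z - conjugate(z) = 2bi
(z - conjugate(z))/(2i) = 2bi/(2i) = b = 9


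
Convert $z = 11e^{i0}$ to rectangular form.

a = r cos θ = 11 * 1 = 11
b = r sin θ = 11 * 0 = 0
z = 11


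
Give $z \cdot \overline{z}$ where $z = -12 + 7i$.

z * conjugate(z) = |z|^2 = a^2 + b^2
= (-12)^2 + 7^2 = 193


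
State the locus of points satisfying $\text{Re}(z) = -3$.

Re(z) = x where z = x + yi; the equation x = -3 is satisfied by all points with that x-coordinate
Locus: Vertical line x = -3


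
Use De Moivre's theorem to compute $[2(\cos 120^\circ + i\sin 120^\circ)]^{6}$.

By De Moivre: z^n = r^n(cos(nθ) + i sin(nθ))
= 2^6(cos(6*120°) + i sin(6*120°))
= 64(cos 0° + i sin 0°)
= 64


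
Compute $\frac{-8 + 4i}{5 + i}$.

Multiply numerator and denominator by conjugate (5 - i):
= (-8 + 4i)(5 - i) / (5^2 + 1^2)
= (-36 + 28i) / 26
Divide through by 2: (-18 + 14i) / 13
= -18/13 + (14/13)i


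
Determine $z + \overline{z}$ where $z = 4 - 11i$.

z + conjugate(z) = (a + bi) + (a - bi) = 2a
= 2 * 4 = 8


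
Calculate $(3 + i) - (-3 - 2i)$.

(3 - (-3)) + (1 - (-2))i = 6 + 3i


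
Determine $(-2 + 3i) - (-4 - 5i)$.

(-2 - (-4)) + (3 - (-5))i = 2 + 8i


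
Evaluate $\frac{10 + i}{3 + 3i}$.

Multiply numerator and denominator by conjugate (3 - 3i):
= (10 + i)(3 - 3i) / (3^2 + 3^2)
= (33 - 27i) / 18
Divide through by 3: (11 - 9i) / 6
= 11/6 - (3/2)i


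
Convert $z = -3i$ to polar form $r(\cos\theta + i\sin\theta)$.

r = |z| = sqrt(a^2 + b^2) = sqrt((0)^2 + (-3)^2) = sqrt(0 + 9) = sqrt(9) = 3
a = 0 and b < 0, so z lies on the negative imaginary axis: θ = 270°
z = 3(cos 270° + i sin 270°)


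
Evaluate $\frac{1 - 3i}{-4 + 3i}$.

Multiply numerator and denominator by conjugate (-4 - 3i):
= (1 - 3i)(-4 - 3i) / ((-4)^2 + 3^2)
= (-13 + 9i) / 25
= -13/25 + (9/25)i


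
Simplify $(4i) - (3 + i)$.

(0 - 3) + (4 - 1)i = -3 + 3i


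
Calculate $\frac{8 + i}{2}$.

Divisor is real, so divide each part by 2:
= 4 + (1/2)i


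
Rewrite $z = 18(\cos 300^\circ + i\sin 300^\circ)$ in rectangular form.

a = r cos θ = 18 * 1/2 = 9
b = r sin θ = 18 * -sqrt(3)/2 = -9*sqrt(3)
z = 9 - 9*sqrt(3)i


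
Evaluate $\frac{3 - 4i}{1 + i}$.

Multiply numerator and denominator by conjugate (1 - i):
= (3 - 4i)(1 - i) / (1^2 + 1^2)
= (-1 - 7i) / 2
= -1/2 - (7/2)i


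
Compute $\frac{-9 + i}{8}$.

Divisor is real, so divide each part by 8:
= -9/8 + (1/8)i


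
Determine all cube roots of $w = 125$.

|w| = 125, arg(w) = 0°
Root modulus = 125^(1/3) = 5
Root arguments: θ_k = (0° + 360°k)/3 for k = 0, 1, ..., 2
Roots: 5, -5/2 + (5*sqrt(3)/2)i, -5/2 - (5*sqrt(3)/2)i


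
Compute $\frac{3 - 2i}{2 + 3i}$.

Multiply numerator and denominator by conjugate (2 - 3i):
= (3 - 2i)(2 - 3i) / (2^2 + 3^2)
= (-13i) / 13
= -i


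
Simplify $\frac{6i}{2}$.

Divisor is real, so divide each part by 2:
= 3i


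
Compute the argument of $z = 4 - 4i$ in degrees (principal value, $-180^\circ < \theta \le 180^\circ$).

θ = arctan(b/a) = arctan(-4/4) (quadrant-adjusted) = -45°


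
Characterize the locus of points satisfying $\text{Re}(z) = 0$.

Re(z) = x where z = x + yi; the equation x = 0 is satisfied by all points with that x-coordinate
Locus: Vertical line x = 0


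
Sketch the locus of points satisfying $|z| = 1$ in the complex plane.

|z| = 1 means sqrt(x^2 + y^2) = 1
This is a circle of radius 1 centered at the origin


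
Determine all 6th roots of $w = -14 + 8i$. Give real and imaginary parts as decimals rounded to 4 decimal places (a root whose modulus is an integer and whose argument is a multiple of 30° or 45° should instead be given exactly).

|w| = sqrt(260) ≈ 16.124515, arg(w) ≈ 150.255119°
Root modulus = sqrt(260)^(1/6) ≈ 1.589453
Root arguments: θ_k = (arg(w) + 360°k)/6 for k = 0, 1, ..., 5
Compute each root as (root modulus)(cos θ_k + i sin θ_k) using full-precision intermediates, then round to 4 decimal places.
Roots: 1.4400 + 0.6728i, 0.1374 + 1.5835i, -1.3027 + 0.9107i, -1.4400 - 0.6728i, -0.1374 - 1.5835i, 1.3027 - 0.9107i
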